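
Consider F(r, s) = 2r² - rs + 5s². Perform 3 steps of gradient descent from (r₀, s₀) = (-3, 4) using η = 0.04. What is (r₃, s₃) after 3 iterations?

(-1.537664, 0.688512)

∇F = (4r - s, -r + 10s)
(r₁, s₁) = (-3, 4) − 0.04·(-16, 43) = (-2.36, 2.28)
(r₂, s₂) = (-2.36, 2.28) − 0.04·(-11.72, 25.16) = (-1.8912, 1.2736)
(r₃, s₃) = (-1.8912, 1.2736) − 0.04·(-8.8384, 14.6272) = (-1.537664, 0.688512)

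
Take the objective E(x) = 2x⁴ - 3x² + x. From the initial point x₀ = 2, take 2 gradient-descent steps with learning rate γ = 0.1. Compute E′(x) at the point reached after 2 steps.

E′(x) = 8x³ - 6x + 1
x₁ = 2 − 0.1·53 = -3.3
x₂ = -3.3 − 0.1·(-266.696) = 23.3696
E′(x) at (23.3696) = 101965.033407500288

101965.033407500288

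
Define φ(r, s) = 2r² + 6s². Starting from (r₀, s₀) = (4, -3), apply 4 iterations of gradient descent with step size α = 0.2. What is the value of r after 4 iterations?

∇φ = (4r, 12s)
Step 1: at (4, -3), ∇φ = (16, -36) → (4, -3) − 0.2·(16, -36) = (0.8, 4.2)
Step 2: at (0.8, 4.2), ∇φ = (3.2, 50.4) → (0.8, 4.2) − 0.2·(3.2, 50.4) = (0.16, -5.88)
Step 3: at (0.16, -5.88), ∇φ = (0.64, -70.56) → (0.16, -5.88) − 0.2·(0.64, -70.56) = (0.032, 8.232)
Step 4: at (0.032, 8.232), ∇φ = (0.128, 98.784) → (0.032, 8.232) − 0.2·(0.128, 98.784) = (0.0064, -11.5248)
r = 0.0064

0.0064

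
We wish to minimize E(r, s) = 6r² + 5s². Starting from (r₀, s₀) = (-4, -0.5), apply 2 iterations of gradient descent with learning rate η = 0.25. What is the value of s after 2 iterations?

∇E = (12r, 10s)
Step 1: at (-4, -0.5), ∇E = (-48, -5) → (-4, -0.5) − 0.25·(-48, -5) = (8, 0.75)
Step 2: at (8, 0.75), ∇E = (96, 7.5) → (8, 0.75) − 0.25·(96, 7.5) = (-16, -1.125)
s = -1.125

-1.125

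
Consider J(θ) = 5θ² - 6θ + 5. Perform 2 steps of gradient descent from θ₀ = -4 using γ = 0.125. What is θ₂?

J′(θ) = 10θ - 6
Step 1: J′(-4) = -46; θ₁ = -4 − 0.125·(-46) = 1.75
Step 2: J′(1.75) = 11.5; θ₂ = 1.75 − 0.125·11.5 = 0.3125

0.3125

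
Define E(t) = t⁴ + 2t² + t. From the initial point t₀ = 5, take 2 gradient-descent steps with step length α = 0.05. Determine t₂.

1848.571525

E′(t) = 4t³ + 4t + 1
Step 1: E′(5) = 521; t₁ = 5 − 0.05·521 = -21.05
Step 2: E′(-21.05) = -37392.4305; t₂ = -21.05 − 0.05·(-37392.4305) = 1848.571525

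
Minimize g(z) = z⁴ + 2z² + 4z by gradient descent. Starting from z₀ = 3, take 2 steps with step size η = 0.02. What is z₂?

0.38715136

g′(z) = 4z³ + 4z + 4
Step 1: g′(3) = 124; z₁ = 3 − 0.02·124 = 0.52
Step 2: g′(0.52) = 6.642432; z₂ = 0.52 − 0.02·6.642432 = 0.38715136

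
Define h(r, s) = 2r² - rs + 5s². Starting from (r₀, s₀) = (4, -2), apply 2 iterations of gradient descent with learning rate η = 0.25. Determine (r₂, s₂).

(1, -6.125)

∇h = (4r - s, -r + 10s)
Step 1: at (4, -2), ∇h = (18, -24) → (4, -2) − 0.25·(18, -24) = (-0.5, 4)
Step 2: at (-0.5, 4), ∇h = (-6, 40.5) → (-0.5, 4) − 0.25·(-6, 40.5) = (1, -6.125)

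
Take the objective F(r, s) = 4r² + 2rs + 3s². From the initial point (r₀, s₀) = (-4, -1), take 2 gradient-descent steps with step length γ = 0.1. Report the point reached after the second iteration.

(-0.2, 0.28)

∇F = (8r + 2s, 2r + 6s)
(r₁, s₁) = (-4, -1) − 0.1·(-34, -14) = (-0.6, 0.4)
(r₂, s₂) = (-0.6, 0.4) − 0.1·(-4, 1.2) = (-0.2, 0.28)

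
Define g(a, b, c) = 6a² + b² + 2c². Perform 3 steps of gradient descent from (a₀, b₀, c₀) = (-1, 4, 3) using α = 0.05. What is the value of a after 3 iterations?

∇g = (12a, 2b, 4c)
(a₁, b₁, c₁) = (-1, 4, 3) − 0.05·(-12, 8, 12) = (-0.4, 3.6, 2.4)
(a₂, b₂, c₂) = (-0.4, 3.6, 2.4) − 0.05·(-4.8, 7.2, 9.6) = (-0.16, 3.24, 1.92)
(a₃, b₃, c₃) = (-0.16, 3.24, 1.92) − 0.05·(-1.92, 6.48, 7.68) = (-0.064, 2.916, 1.536)
a = -0.064

-0.064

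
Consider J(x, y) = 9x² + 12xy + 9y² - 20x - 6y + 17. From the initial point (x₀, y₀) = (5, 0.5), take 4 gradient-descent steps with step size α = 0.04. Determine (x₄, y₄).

∇J = (18x + 12y - 20, 12x + 18y - 6)
Step 1: at (5, 0.5), ∇J = (76, 63) → (5, 0.5) − 0.04·(76, 63) = (1.96, -2.02)
Step 2: at (1.96, -2.02), ∇J = (-8.96, -18.84) → (1.96, -2.02) − 0.04·(-8.96, -18.84) = (2.3184, -1.2664)
Step 3: at (2.3184, -1.2664), ∇J = (6.5344, -0.9744) → (2.3184, -1.2664) − 0.04·(6.5344, -0.9744) = (2.057024, -1.227424)
Step 4: at (2.057024, -1.227424), ∇J = (2.297344, -3.409344) → (2.057024, -1.227424) − 0.04·(2.297344, -3.409344) = (1.96513024, -1.09105024)

(1.96513024, -1.09105024)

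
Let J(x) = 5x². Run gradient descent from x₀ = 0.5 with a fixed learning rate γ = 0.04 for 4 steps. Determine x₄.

J′(x) = 10x
Step 1: J′(0.5) = 5; x₁ = 0.5 − 0.04·5 = 0.3
Step 2: J′(0.3) = 3; x₂ = 0.3 − 0.04·3 = 0.18
Step 3: J′(0.18) = 1.8; x₃ = 0.18 − 0.04·1.8 = 0.108
Step 4: J′(0.108) = 1.08; x₄ = 0.108 − 0.04·1.08 = 0.0648

0.0648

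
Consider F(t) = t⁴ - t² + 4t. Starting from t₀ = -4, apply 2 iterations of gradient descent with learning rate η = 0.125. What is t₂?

F′(t) = 4t³ - 2t + 4
t₁ = -4 − 0.125·(-244) = 26.5
t₂ = 26.5 − 0.125·74389.5 = -9272.1875

-9272.1875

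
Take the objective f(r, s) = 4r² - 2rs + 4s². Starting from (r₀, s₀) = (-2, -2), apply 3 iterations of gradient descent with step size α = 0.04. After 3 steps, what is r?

∇f = (8r - 2s, -2r + 8s)
(r₁, s₁) = (-2, -2) − 0.04·(-12, -12) = (-1.52, -1.52)
(r₂, s₂) = (-1.52, -1.52) − 0.04·(-9.12, -9.12) = (-1.1552, -1.1552)
(r₃, s₃) = (-1.1552, -1.1552) − 0.04·(-6.9312, -6.9312) = (-0.877952, -0.877952)
r = -0.877952

-0.877952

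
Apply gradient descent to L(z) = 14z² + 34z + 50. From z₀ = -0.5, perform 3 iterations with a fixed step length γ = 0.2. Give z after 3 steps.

-70.74

L′(z) = 28z + 34
Step 1: L′(-0.5) = 20; z₁ = -0.5 − 0.2·20 = -4.5
Step 2: L′(-4.5) = -92; z₂ = -4.5 − 0.2·(-92) = 13.9
Step 3: L′(13.9) = 423.2; z₃ = 13.9 − 0.2·423.2 = -70.74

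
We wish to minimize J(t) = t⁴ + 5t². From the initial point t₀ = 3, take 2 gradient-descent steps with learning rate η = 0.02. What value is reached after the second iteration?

0.19089408

J′(t) = 4t³ + 10t
t₁ = 3 − 0.02·138 = 0.24
t₂ = 0.24 − 0.02·2.455296 = 0.19089408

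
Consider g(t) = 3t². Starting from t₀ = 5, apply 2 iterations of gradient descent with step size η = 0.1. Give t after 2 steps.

g′(t) = 6t
t₁ = 5 − 0.1·30 = 2
t₂ = 2 − 0.1·12 = 0.8

0.8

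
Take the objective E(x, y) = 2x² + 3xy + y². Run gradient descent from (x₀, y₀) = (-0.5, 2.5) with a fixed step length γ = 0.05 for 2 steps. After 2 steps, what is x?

∇E = (4x + 3y, 3x + 2y)
(x₁, y₁) = (-0.5, 2.5) − 0.05·(5.5, 3.5) = (-0.775, 2.325)
(x₂, y₂) = (-0.775, 2.325) − 0.05·(3.875, 2.325) = (-0.96875, 2.20875)
x = -0.96875

-0.96875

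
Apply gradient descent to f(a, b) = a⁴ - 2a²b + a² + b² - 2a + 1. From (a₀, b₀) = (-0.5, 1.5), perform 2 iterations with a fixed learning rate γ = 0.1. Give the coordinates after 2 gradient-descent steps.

(-0.34855, 1.0405)

∇f = (4a³ - 4ab + 2a - 2, -2a² + 2b)
Step 1: at (-0.5, 1.5), ∇f = (-0.5, 2.5) → (-0.5, 1.5) − 0.1·(-0.5, 2.5) = (-0.45, 1.25)
Step 2: at (-0.45, 1.25), ∇f = (-1.0145, 2.095) → (-0.45, 1.25) − 0.1·(-1.0145, 2.095) = (-0.34855, 1.0405)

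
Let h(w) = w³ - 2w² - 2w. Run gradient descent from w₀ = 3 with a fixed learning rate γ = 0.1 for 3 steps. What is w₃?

1.7178893

h′(w) = 3w² - 4w - 2
w₁ = 3 − 0.1·13 = 1.7
w₂ = 1.7 − 0.1·(-0.13) = 1.713
w₃ = 1.713 − 0.1·(-0.048893) = 1.7178893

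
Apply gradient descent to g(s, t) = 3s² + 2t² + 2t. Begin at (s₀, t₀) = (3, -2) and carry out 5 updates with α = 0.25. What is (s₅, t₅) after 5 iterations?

∇g = (6s, 4t + 2)
(s₁, t₁) = (3, -2) − 0.25·(18, -6) = (-1.5, -0.5)
(s₂, t₂) = (-1.5, -0.5) − 0.25·(-9, 0) = (0.75, -0.5)
(s₃, t₃) = (0.75, -0.5) − 0.25·(4.5, 0) = (-0.375, -0.5)
(s₄, t₄) = (-0.375, -0.5) − 0.25·(-2.25, 0) = (0.1875, -0.5)
(s₅, t₅) = (0.1875, -0.5) − 0.25·(1.125, 0) = (-0.09375, -0.5)

(-0.09375, -0.5)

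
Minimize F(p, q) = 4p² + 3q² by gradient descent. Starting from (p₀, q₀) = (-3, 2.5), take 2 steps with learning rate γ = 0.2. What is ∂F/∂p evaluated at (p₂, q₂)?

-8.64

∇F = (8p, 6q)
Step 1: at (-3, 2.5), ∇F = (-24, 15) → (-3, 2.5) − 0.2·(-24, 15) = (1.8, -0.5)
Step 2: at (1.8, -0.5), ∇F = (14.4, -3) → (1.8, -0.5) − 0.2·(14.4, -3) = (-1.08, 0.1)
∂F/∂p at (-1.08, 0.1) = -8.64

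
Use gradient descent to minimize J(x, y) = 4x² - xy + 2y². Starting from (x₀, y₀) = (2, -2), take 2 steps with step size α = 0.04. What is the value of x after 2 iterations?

0.8064

∇J = (8x - y, -x + 4y)
Step 1: at (2, -2), ∇J = (18, -10) → (2, -2) − 0.04·(18, -10) = (1.28, -1.6)
Step 2: at (1.28, -1.6), ∇J = (11.84, -7.68) → (1.28, -1.6) − 0.04·(11.84, -7.68) = (0.8064, -1.2928)
x = 0.8064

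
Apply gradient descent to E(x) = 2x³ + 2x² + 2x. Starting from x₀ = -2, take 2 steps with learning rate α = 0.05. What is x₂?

-4.943

E′(x) = 6x² + 4x + 2
x₁ = -2 − 0.05·18 = -2.9
x₂ = -2.9 − 0.05·40.86 = -4.943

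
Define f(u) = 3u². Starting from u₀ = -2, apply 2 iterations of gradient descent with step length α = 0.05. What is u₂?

-0.98

f′(u) = 6u
Step 1: f′(-2) = -12; u₁ = -2 − 0.05·(-12) = -1.4
Step 2: f′(-1.4) = -8.4; u₂ = -1.4 − 0.05·(-8.4) = -0.98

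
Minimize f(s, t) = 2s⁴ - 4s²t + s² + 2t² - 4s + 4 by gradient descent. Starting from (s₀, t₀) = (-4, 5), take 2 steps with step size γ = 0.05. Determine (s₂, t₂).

(-1091.4392, 46.088)

∇f = (8s³ - 8st + 2s - 4, -4s² + 4t)
(s₁, t₁) = (-4, 5) − 0.05·(-364, -44) = (14.2, 7.2)
(s₂, t₂) = (14.2, 7.2) − 0.05·(22112.784, -777.76) = (-1091.4392, 46.088)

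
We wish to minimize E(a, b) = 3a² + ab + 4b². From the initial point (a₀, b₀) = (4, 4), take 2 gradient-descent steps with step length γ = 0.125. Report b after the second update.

-0.0625

∇E = (6a + b, a + 8b)
(a₁, b₁) = (4, 4) − 0.125·(28, 36) = (0.5, -0.5)
(a₂, b₂) = (0.5, -0.5) − 0.125·(2.5, -3.5) = (0.1875, -0.0625)
b = -0.0625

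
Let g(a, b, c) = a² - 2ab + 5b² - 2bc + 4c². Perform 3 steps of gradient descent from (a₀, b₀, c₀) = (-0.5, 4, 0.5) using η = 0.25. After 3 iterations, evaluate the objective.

2797.421875

∇g = (2a - 2b, -2a + 10b - 2c, -2b + 8c)
Step 1: at (-0.5, 4, 0.5), ∇g = (-9, 40, -4) → (-0.5, 4, 0.5) − 0.25·(-9, 40, -4) = (1.75, -6, 1.5)
Step 2: at (1.75, -6, 1.5), ∇g = (15.5, -66.5, 24) → (1.75, -6, 1.5) − 0.25·(15.5, -66.5, 24) = (-2.125, 10.625, -4.5)
Step 3: at (-2.125, 10.625, -4.5), ∇g = (-25.5, 119.5, -57.25) → (-2.125, 10.625, -4.5) − 0.25·(-25.5, 119.5, -57.25) = (4.25, -19.25, 9.8125)
g(4.25, -19.25, 9.8125) = 2797.421875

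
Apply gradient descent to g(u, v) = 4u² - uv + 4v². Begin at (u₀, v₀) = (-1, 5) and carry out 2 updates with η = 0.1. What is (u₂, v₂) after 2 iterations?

∇g = (8u - v, -u + 8v)
(u₁, v₁) = (-1, 5) − 0.1·(-13, 41) = (0.3, 0.9)
(u₂, v₂) = (0.3, 0.9) − 0.1·(1.5, 6.9) = (0.15, 0.21)

(0.15, 0.21)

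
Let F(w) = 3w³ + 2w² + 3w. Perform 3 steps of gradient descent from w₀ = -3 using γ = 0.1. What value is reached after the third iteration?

F′(w) = 9w² + 4w + 3
Step 1: F′(-3) = 72; w₁ = -3 − 0.1·72 = -10.2
Step 2: F′(-10.2) = 898.56; w₂ = -10.2 − 0.1·898.56 = -100.056
Step 3: F′(-100.056) = 89703.604224; w₃ = -100.056 − 0.1·89703.604224 = -9070.4164224

-9070.4164224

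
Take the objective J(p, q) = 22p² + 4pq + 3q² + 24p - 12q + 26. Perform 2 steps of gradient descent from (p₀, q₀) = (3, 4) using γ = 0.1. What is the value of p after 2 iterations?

45.24

∇J = (44p + 4q + 24, 4p + 6q - 12)
Step 1: at (3, 4), ∇J = (172, 24) → (3, 4) − 0.1·(172, 24) = (-14.2, 1.6)
Step 2: at (-14.2, 1.6), ∇J = (-594.4, -59.2) → (-14.2, 1.6) − 0.1·(-594.4, -59.2) = (45.24, 7.52)
p = 45.24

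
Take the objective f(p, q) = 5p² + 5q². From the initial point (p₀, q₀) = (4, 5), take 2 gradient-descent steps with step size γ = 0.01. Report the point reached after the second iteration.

∇f = (10p, 10q)
Step 1: at (4, 5), ∇f = (40, 50) → (4, 5) − 0.01·(40, 50) = (3.6, 4.5)
Step 2: at (3.6, 4.5), ∇f = (36, 45) → (3.6, 4.5) − 0.01·(36, 45) = (3.24, 4.05)

(3.24, 4.05)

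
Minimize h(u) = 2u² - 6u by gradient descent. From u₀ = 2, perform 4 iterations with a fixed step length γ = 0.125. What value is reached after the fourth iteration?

h′(u) = 4u - 6
Step 1: h′(2) = 2; u₁ = 2 − 0.125·2 = 1.75
Step 2: h′(1.75) = 1; u₂ = 1.75 − 0.125·1 = 1.625
Step 3: h′(1.625) = 0.5; u₃ = 1.625 − 0.125·0.5 = 1.5625
Step 4: h′(1.5625) = 0.25; u₄ = 1.5625 − 0.125·0.25 = 1.53125

1.53125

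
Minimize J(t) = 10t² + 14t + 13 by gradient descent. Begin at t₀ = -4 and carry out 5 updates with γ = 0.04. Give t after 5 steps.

J′(t) = 20t + 14
Step 1: J′(-4) = -66; t₁ = -4 − 0.04·(-66) = -1.36
Step 2: J′(-1.36) = -13.2; t₂ = -1.36 − 0.04·(-13.2) = -0.832
Step 3: J′(-0.832) = -2.64; t₃ = -0.832 − 0.04·(-2.64) = -0.7264
Step 4: J′(-0.7264) = -0.528; t₄ = -0.7264 − 0.04·(-0.528) = -0.70528
Step 5: J′(-0.70528) = -0.1056; t₅ = -0.70528 − 0.04·(-0.1056) = -0.701056

-0.701056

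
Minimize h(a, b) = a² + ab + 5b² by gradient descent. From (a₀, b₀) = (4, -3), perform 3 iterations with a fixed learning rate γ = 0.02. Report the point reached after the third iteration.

∇h = (2a + b, a + 10b)
Step 1: at (4, -3), ∇h = (5, -26) → (4, -3) − 0.02·(5, -26) = (3.9, -2.48)
Step 2: at (3.9, -2.48), ∇h = (5.32, -20.9) → (3.9, -2.48) − 0.02·(5.32, -20.9) = (3.7936, -2.062)
Step 3: at (3.7936, -2.062), ∇h = (5.5252, -16.8264) → (3.7936, -2.062) − 0.02·(5.5252, -16.8264) = (3.683096, -1.725472)

(3.683096, -1.725472)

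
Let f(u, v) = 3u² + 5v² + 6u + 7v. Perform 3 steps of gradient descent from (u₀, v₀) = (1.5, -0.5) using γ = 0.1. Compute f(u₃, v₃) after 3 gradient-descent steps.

-5.3732

∇f = (6u + 6, 10v + 7)
(u₁, v₁) = (1.5, -0.5) − 0.1·(15, 2) = (0, -0.7)
(u₂, v₂) = (0, -0.7) − 0.1·(6, 0) = (-0.6, -0.7)
(u₃, v₃) = (-0.6, -0.7) − 0.1·(2.4, 0) = (-0.84, -0.7)
f(-0.84, -0.7) = -5.3732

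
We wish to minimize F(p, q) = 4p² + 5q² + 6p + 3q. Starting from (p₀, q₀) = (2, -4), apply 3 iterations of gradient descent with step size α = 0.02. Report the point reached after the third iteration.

(0.879936, -2.1944)

∇F = (8p + 6, 10q + 3)
Step 1: at (2, -4), ∇F = (22, -37) → (2, -4) − 0.02·(22, -37) = (1.56, -3.26)
Step 2: at (1.56, -3.26), ∇F = (18.48, -29.6) → (1.56, -3.26) − 0.02·(18.48, -29.6) = (1.1904, -2.668)
Step 3: at (1.1904, -2.668), ∇F = (15.5232, -23.68) → (1.1904, -2.668) − 0.02·(15.5232, -23.68) = (0.879936, -2.1944)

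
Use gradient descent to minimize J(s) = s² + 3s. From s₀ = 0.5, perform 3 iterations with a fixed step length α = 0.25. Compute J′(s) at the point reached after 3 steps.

0.5

J′(s) = 2s + 3
s₁ = 0.5 − 0.25·4 = -0.5
s₂ = -0.5 − 0.25·2 = -1
s₃ = -1 − 0.25·1 = -1.25
J′(s) at (-1.25) = 0.5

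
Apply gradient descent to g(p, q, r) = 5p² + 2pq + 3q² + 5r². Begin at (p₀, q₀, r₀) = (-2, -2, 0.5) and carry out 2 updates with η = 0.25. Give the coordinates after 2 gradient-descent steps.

(-7, -3, 1.125)

∇g = (10p + 2q, 2p + 6q, 10r)
Step 1: at (-2, -2, 0.5), ∇g = (-24, -16, 5) → (-2, -2, 0.5) − 0.25·(-24, -16, 5) = (4, 2, -0.75)
Step 2: at (4, 2, -0.75), ∇g = (44, 20, -7.5) → (4, 2, -0.75) − 0.25·(44, 20, -7.5) = (-7, -3, 1.125)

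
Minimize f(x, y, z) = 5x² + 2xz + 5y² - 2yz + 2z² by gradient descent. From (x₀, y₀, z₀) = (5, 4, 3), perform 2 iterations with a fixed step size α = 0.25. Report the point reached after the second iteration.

(13.75, 6.5, 2.25)

∇f = (10x + 2z, 10y - 2z, 2x - 2y + 4z)
Step 1: at (5, 4, 3), ∇f = (56, 34, 14) → (5, 4, 3) − 0.25·(56, 34, 14) = (-9, -4.5, -0.5)
Step 2: at (-9, -4.5, -0.5), ∇f = (-91, -44, -11) → (-9, -4.5, -0.5) − 0.25·(-91, -44, -11) = (13.75, 6.5, 2.25)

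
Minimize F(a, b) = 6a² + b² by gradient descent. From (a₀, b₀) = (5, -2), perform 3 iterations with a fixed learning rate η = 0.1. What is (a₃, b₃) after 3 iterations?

∇F = (12a, 2b)
Step 1: at (5, -2), ∇F = (60, -4) → (5, -2) − 0.1·(60, -4) = (-1, -1.6)
Step 2: at (-1, -1.6), ∇F = (-12, -3.2) → (-1, -1.6) − 0.1·(-12, -3.2) = (0.2, -1.28)
Step 3: at (0.2, -1.28), ∇F = (2.4, -2.56) → (0.2, -1.28) − 0.1·(2.4, -2.56) = (-0.04, -1.024)

(-0.04, -1.024)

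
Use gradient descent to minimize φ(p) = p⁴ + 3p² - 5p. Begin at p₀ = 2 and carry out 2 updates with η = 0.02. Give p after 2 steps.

φ′(p) = 4p³ + 6p - 5
p₁ = 2 − 0.02·39 = 1.22
p₂ = 1.22 − 0.02·9.583392 = 1.02833216

1.02833216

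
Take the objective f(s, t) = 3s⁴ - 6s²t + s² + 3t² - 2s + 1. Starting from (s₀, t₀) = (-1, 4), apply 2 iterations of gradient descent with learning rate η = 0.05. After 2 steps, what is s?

3.4696

∇f = (12s³ - 12st + 2s - 2, -6s² + 6t)
(s₁, t₁) = (-1, 4) − 0.05·(32, 18) = (-2.6, 3.1)
(s₂, t₂) = (-2.6, 3.1) − 0.05·(-121.392, -21.96) = (3.4696, 4.198)
s = 3.4696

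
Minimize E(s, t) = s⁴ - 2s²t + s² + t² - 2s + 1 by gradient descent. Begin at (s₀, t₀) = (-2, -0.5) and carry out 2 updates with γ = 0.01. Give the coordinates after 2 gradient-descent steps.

∇E = (4s³ - 4st + 2s - 2, -2s² + 2t)
Step 1: at (-2, -0.5), ∇E = (-42, -9) → (-2, -0.5) − 0.01·(-42, -9) = (-1.58, -0.41)
Step 2: at (-1.58, -0.41), ∇E = (-23.528448, -5.8128) → (-1.58, -0.41) − 0.01·(-23.528448, -5.8128) = (-1.34471552, -0.351872)

(-1.34471552, -0.351872)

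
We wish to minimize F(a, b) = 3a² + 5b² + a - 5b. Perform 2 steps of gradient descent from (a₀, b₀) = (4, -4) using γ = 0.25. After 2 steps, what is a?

∇F = (6a + 1, 10b - 5)
(a₁, b₁) = (4, -4) − 0.25·(25, -45) = (-2.25, 7.25)
(a₂, b₂) = (-2.25, 7.25) − 0.25·(-12.5, 67.5) = (0.875, -9.625)
a = 0.875

0.875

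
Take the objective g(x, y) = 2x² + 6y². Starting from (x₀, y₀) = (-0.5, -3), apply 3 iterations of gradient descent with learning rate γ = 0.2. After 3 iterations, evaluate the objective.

∇g = (4x, 12y)
(x₁, y₁) = (-0.5, -3) − 0.2·(-2, -36) = (-0.1, 4.2)
(x₂, y₂) = (-0.1, 4.2) − 0.2·(-0.4, 50.4) = (-0.02, -5.88)
(x₃, y₃) = (-0.02, -5.88) − 0.2·(-0.08, -70.56) = (-0.004, 8.232)
g(-0.004, 8.232) = 406.594976

406.594976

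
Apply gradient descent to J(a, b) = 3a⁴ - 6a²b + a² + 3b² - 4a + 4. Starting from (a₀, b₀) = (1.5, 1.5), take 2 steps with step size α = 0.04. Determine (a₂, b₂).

∇J = (12a³ - 12ab + 2a - 4, -6a² + 6b)
(a₁, b₁) = (1.5, 1.5) − 0.04·(12.5, -4.5) = (1, 1.68)
(a₂, b₂) = (1, 1.68) − 0.04·(-10.16, 4.08) = (1.4064, 1.5168)

(1.4064, 1.5168)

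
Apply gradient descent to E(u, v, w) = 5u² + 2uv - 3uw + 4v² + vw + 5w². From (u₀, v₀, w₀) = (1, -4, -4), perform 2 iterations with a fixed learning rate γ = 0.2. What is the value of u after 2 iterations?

3.92

∇E = (10u + 2v - 3w, 2u + 8v + w, -3u + v + 10w)
Step 1: at (1, -4, -4), ∇E = (14, -34, -47) → (1, -4, -4) − 0.2·(14, -34, -47) = (-1.8, 2.8, 5.4)
Step 2: at (-1.8, 2.8, 5.4), ∇E = (-28.6, 24.2, 62.2) → (-1.8, 2.8, 5.4) − 0.2·(-28.6, 24.2, 62.2) = (3.92, -2.04, -7.04)
u = 3.92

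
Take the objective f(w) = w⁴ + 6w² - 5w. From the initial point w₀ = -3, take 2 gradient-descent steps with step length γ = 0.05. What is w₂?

-15.594225

f′(w) = 4w³ + 12w - 5
Step 1: f′(-3) = -149; w₁ = -3 − 0.05·(-149) = 4.45
Step 2: f′(4.45) = 400.8845; w₂ = 4.45 − 0.05·400.8845 = -15.594225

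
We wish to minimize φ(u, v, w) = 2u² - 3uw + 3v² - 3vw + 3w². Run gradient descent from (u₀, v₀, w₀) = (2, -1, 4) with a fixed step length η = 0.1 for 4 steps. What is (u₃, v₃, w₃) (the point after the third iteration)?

∇φ = (4u - 3w, 6v - 3w, -3u - 3v + 6w)
Step 1: at (2, -1, 4), ∇φ = (-4, -18, 21) → (2, -1, 4) − 0.1·(-4, -18, 21) = (2.4, 0.8, 1.9)
Step 2: at (2.4, 0.8, 1.9), ∇φ = (3.9, -0.9, 1.8) → (2.4, 0.8, 1.9) − 0.1·(3.9, -0.9, 1.8) = (2.01, 0.89, 1.72)
Step 3: at (2.01, 0.89, 1.72), ∇φ = (2.88, 0.18, 1.62) → (2.01, 0.89, 1.72) − 0.1·(2.88, 0.18, 1.62) = (1.722, 0.872, 1.558)

(1.722, 0.872, 1.558)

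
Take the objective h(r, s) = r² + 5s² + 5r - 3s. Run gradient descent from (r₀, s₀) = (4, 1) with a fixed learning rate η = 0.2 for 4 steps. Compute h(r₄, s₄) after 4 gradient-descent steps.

∇h = (2r + 5, 10s - 3)
(r₁, s₁) = (4, 1) − 0.2·(13, 7) = (1.4, -0.4)
(r₂, s₂) = (1.4, -0.4) − 0.2·(7.8, -7) = (-0.16, 1)
(r₃, s₃) = (-0.16, 1) − 0.2·(4.68, 7) = (-1.096, -0.4)
(r₄, s₄) = (-1.096, -0.4) − 0.2·(2.808, -7) = (-1.6576, 1)
h(-1.6576, 1) = -3.54036224

-3.54036224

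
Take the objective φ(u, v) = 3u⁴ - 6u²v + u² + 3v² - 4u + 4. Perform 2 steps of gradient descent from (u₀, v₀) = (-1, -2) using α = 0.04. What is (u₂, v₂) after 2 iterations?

∇φ = (12u³ - 12uv + 2u - 4, -6u² + 6v)
Step 1: at (-1, -2), ∇φ = (-42, -18) → (-1, -2) − 0.04·(-42, -18) = (0.68, -1.28)
Step 2: at (0.68, -1.28), ∇φ = (11.577984, -10.4544) → (0.68, -1.28) − 0.04·(11.577984, -10.4544) = (0.21688064, -0.861824)

(0.21688064, -0.861824)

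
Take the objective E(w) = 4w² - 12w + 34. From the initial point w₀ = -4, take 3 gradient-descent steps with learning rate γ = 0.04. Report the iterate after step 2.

E′(w) = 8w - 12
w₁ = -4 − 0.04·(-44) = -2.24
w₂ = -2.24 − 0.04·(-29.92) = -1.0432

-1.0432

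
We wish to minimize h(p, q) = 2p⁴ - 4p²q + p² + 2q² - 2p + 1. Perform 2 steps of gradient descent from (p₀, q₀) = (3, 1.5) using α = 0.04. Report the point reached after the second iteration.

(18.82395392, 5.309536)

∇h = (8p³ - 8pq + 2p - 2, -4p² + 4q)
(p₁, q₁) = (3, 1.5) − 0.04·(184, -30) = (-4.36, 2.7)
(p₂, q₂) = (-4.36, 2.7) − 0.04·(-579.598848, -65.2384) = (18.82395392, 5.309536)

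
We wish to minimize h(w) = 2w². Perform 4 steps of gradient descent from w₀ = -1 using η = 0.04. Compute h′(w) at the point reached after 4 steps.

h′(w) = 4w
Step 1: h′(-1) = -4; w₁ = -1 − 0.04·(-4) = -0.84
Step 2: h′(-0.84) = -3.36; w₂ = -0.84 − 0.04·(-3.36) = -0.7056
Step 3: h′(-0.7056) = -2.8224; w₃ = -0.7056 − 0.04·(-2.8224) = -0.592704
Step 4: h′(-0.592704) = -2.370816; w₄ = -0.592704 − 0.04·(-2.370816) = -0.49787136
h′(w) at (-0.49787136) = -1.99148544

-1.99148544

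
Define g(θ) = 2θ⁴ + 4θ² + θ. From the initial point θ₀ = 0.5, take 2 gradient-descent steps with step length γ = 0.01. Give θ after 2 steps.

g′(θ) = 8θ³ + 8θ + 1
Step 1: g′(0.5) = 6; θ₁ = 0.5 − 0.01·6 = 0.44
Step 2: g′(0.44) = 5.201472; θ₂ = 0.44 − 0.01·5.201472 = 0.38798528

0.38798528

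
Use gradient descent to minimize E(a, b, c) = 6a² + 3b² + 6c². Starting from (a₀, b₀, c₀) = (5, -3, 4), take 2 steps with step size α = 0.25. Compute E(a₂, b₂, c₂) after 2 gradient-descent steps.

3937.6875

∇E = (12a, 6b, 12c)
Step 1: at (5, -3, 4), ∇E = (60, -18, 48) → (5, -3, 4) − 0.25·(60, -18, 48) = (-10, 1.5, -8)
Step 2: at (-10, 1.5, -8), ∇E = (-120, 9, -96) → (-10, 1.5, -8) − 0.25·(-120, 9, -96) = (20, -0.75, 16)
E(20, -0.75, 16) = 3937.6875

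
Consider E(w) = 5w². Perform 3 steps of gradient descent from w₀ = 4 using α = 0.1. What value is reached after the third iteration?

E′(w) = 10w
w₁ = 4 − 0.1·40 = 0
w₂ = 0 − 0.1·0 = 0
w₃ = 0 − 0.1·0 = 0

0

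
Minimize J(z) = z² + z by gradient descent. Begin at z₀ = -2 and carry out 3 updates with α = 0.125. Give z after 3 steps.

-1.1328125

J′(z) = 2z + 1
z₁ = -2 − 0.125·(-3) = -1.625
z₂ = -1.625 − 0.125·(-2.25) = -1.34375
z₃ = -1.34375 − 0.125·(-1.6875) = -1.1328125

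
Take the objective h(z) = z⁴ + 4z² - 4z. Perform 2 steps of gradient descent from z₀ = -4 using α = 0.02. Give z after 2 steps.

h′(z) = 4z³ + 8z - 4
z₁ = -4 − 0.02·(-292) = 1.84
z₂ = 1.84 − 0.02·35.638016 = 1.12723968

1.12723968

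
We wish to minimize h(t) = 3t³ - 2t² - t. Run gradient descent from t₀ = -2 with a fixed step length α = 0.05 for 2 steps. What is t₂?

h′(t) = 9t² - 4t - 1
t₁ = -2 − 0.05·43 = -4.15
t₂ = -4.15 − 0.05·170.6025 = -12.680125

-12.680125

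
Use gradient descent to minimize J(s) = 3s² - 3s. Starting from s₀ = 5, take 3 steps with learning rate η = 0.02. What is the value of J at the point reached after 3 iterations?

27.462548272128

J′(s) = 6s - 3
s₁ = 5 − 0.02·27 = 4.46
s₂ = 4.46 − 0.02·23.76 = 3.9848
s₃ = 3.9848 − 0.02·20.9088 = 3.566624
J(3.566624) = 27.462548272128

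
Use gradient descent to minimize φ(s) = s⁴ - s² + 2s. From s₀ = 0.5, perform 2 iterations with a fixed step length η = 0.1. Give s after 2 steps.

φ′(s) = 4s³ - 2s + 2
s₁ = 0.5 − 0.1·1.5 = 0.35
s₂ = 0.35 − 0.1·1.4715 = 0.20285

0.20285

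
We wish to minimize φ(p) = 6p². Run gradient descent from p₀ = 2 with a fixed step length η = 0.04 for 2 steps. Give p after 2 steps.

φ′(p) = 12p
Step 1: φ′(2) = 24; p₁ = 2 − 0.04·24 = 1.04
Step 2: φ′(1.04) = 12.48; p₂ = 1.04 − 0.04·12.48 = 0.5408

0.5408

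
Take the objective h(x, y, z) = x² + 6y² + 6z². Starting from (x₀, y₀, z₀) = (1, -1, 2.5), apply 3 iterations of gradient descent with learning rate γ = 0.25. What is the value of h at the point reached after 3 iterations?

2784.015625

∇h = (2x, 12y, 12z)
Step 1: at (1, -1, 2.5), ∇h = (2, -12, 30) → (1, -1, 2.5) − 0.25·(2, -12, 30) = (0.5, 2, -5)
Step 2: at (0.5, 2, -5), ∇h = (1, 24, -60) → (0.5, 2, -5) − 0.25·(1, 24, -60) = (0.25, -4, 10)
Step 3: at (0.25, -4, 10), ∇h = (0.5, -48, 120) → (0.25, -4, 10) − 0.25·(0.5, -48, 120) = (0.125, 8, -20)
h(0.125, 8, -20) = 2784.015625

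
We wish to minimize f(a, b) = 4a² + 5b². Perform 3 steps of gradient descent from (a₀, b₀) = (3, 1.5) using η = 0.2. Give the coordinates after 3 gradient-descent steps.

(-0.648, -1.5)

∇f = (8a, 10b)
Step 1: at (3, 1.5), ∇f = (24, 15) → (3, 1.5) − 0.2·(24, 15) = (-1.8, -1.5)
Step 2: at (-1.8, -1.5), ∇f = (-14.4, -15) → (-1.8, -1.5) − 0.2·(-14.4, -15) = (1.08, 1.5)
Step 3: at (1.08, 1.5), ∇f = (8.64, 15) → (1.08, 1.5) − 0.2·(8.64, 15) = (-0.648, -1.5)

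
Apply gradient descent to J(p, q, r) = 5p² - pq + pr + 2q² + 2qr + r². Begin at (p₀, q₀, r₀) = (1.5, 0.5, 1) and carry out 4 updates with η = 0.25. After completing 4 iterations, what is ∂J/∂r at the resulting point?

8.07421875

∇J = (10p - q + r, -p + 4q + 2r, p + 2q + 2r)
(p₁, q₁, r₁) = (1.5, 0.5, 1) − 0.25·(15.5, 2.5, 4.5) = (-2.375, -0.125, -0.125)
(p₂, q₂, r₂) = (-2.375, -0.125, -0.125) − 0.25·(-23.75, 1.625, -2.875) = (3.5625, -0.53125, 0.59375)
(p₃, q₃, r₃) = (3.5625, -0.53125, 0.59375) − 0.25·(36.75, -4.5, 3.6875) = (-5.625, 0.59375, -0.328125)
(p₄, q₄, r₄) = (-5.625, 0.59375, -0.328125) − 0.25·(-57.171875, 7.34375, -5.09375) = (8.66796875, -1.2421875, 0.9453125)
∂J/∂r at (8.66796875, -1.2421875, 0.9453125) = 8.07421875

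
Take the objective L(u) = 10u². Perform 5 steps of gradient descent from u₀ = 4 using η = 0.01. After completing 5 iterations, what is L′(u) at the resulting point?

26.2144

L′(u) = 20u
u₁ = 4 − 0.01·80 = 3.2
u₂ = 3.2 − 0.01·64 = 2.56
u₃ = 2.56 − 0.01·51.2 = 2.048
u₄ = 2.048 − 0.01·40.96 = 1.6384
u₅ = 1.6384 − 0.01·32.768 = 1.31072
L′(u) at (1.31072) = 26.2144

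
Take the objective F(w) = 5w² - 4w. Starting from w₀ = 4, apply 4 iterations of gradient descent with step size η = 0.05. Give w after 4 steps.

F′(w) = 10w - 4
Step 1: F′(4) = 36; w₁ = 4 − 0.05·36 = 2.2
Step 2: F′(2.2) = 18; w₂ = 2.2 − 0.05·18 = 1.3
Step 3: F′(1.3) = 9; w₃ = 1.3 − 0.05·9 = 0.85
Step 4: F′(0.85) = 4.5; w₄ = 0.85 − 0.05·4.5 = 0.625

0.625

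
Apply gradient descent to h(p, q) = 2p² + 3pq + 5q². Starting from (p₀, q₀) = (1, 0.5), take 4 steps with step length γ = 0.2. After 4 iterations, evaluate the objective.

23.6795392

∇h = (4p + 3q, 3p + 10q)
Step 1: at (1, 0.5), ∇h = (5.5, 8) → (1, 0.5) − 0.2·(5.5, 8) = (-0.1, -1.1)
Step 2: at (-0.1, -1.1), ∇h = (-3.7, -11.3) → (-0.1, -1.1) − 0.2·(-3.7, -11.3) = (0.64, 1.16)
Step 3: at (0.64, 1.16), ∇h = (6.04, 13.52) → (0.64, 1.16) − 0.2·(6.04, 13.52) = (-0.568, -1.544)
Step 4: at (-0.568, -1.544), ∇h = (-6.904, -17.144) → (-0.568, -1.544) − 0.2·(-6.904, -17.144) = (0.8128, 1.8848)
h(0.8128, 1.8848) = 23.6795392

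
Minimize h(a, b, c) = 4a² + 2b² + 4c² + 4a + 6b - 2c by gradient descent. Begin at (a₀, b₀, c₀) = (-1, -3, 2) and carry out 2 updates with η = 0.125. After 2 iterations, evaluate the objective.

∇h = (8a + 4, 4b + 6, 8c - 2)
Step 1: at (-1, -3, 2), ∇h = (-4, -6, 14) → (-1, -3, 2) − 0.125·(-4, -6, 14) = (-0.5, -2.25, 0.25)
Step 2: at (-0.5, -2.25, 0.25), ∇h = (0, -3, 0) → (-0.5, -2.25, 0.25) − 0.125·(0, -3, 0) = (-0.5, -1.875, 0.25)
h(-0.5, -1.875, 0.25) = -5.46875

-5.46875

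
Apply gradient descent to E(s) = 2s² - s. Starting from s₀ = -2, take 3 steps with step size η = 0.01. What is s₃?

-1.740656

E′(s) = 4s - 1
s₁ = -2 − 0.01·(-9) = -1.91
s₂ = -1.91 − 0.01·(-8.64) = -1.8236
s₃ = -1.8236 − 0.01·(-8.2944) = -1.740656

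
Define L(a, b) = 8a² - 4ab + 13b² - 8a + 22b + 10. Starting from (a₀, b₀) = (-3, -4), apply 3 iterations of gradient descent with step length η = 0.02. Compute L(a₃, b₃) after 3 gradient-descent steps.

∇L = (16a - 4b - 8, -4a + 26b + 22)
Step 1: at (-3, -4), ∇L = (-40, -70) → (-3, -4) − 0.02·(-40, -70) = (-2.2, -2.6)
Step 2: at (-2.2, -2.6), ∇L = (-32.8, -36.8) → (-2.2, -2.6) − 0.02·(-32.8, -36.8) = (-1.544, -1.864)
Step 3: at (-1.544, -1.864), ∇L = (-25.248, -20.288) → (-1.544, -1.864) − 0.02·(-25.248, -20.288) = (-1.03904, -1.45824)
L(-1.03904, -1.45824) = 16.4512248832

16.4512248832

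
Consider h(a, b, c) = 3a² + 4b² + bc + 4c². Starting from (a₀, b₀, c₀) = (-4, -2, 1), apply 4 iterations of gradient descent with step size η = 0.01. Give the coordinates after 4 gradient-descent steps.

(-3.12299584, -1.46495282, 0.77920321)

∇h = (6a, 8b + c, b + 8c)
Step 1: at (-4, -2, 1), ∇h = (-24, -15, 6) → (-4, -2, 1) − 0.01·(-24, -15, 6) = (-3.76, -1.85, 0.94)
Step 2: at (-3.76, -1.85, 0.94), ∇h = (-22.56, -13.86, 5.67) → (-3.76, -1.85, 0.94) − 0.01·(-22.56, -13.86, 5.67) = (-3.5344, -1.7114, 0.8833)
Step 3: at (-3.5344, -1.7114, 0.8833), ∇h = (-21.2064, -12.8079, 5.355) → (-3.5344, -1.7114, 0.8833) − 0.01·(-21.2064, -12.8079, 5.355) = (-3.322336, -1.583321, 0.82975)
Step 4: at (-3.322336, -1.583321, 0.82975), ∇h = (-19.934016, -11.836818, 5.054679) → (-3.322336, -1.583321, 0.82975) − 0.01·(-19.934016, -11.836818, 5.054679) = (-3.12299584, -1.46495282, 0.77920321)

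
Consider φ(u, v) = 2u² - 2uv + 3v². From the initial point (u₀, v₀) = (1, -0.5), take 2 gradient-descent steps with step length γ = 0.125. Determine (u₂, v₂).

∇φ = (4u - 2v, -2u + 6v)
(u₁, v₁) = (1, -0.5) − 0.125·(5, -5) = (0.375, 0.125)
(u₂, v₂) = (0.375, 0.125) − 0.125·(1.25, 0) = (0.21875, 0.125)

(0.21875, 0.125)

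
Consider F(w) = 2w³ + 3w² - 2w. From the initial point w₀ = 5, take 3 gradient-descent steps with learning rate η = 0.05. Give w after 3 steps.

F′(w) = 6w² + 6w - 2
w₁ = 5 − 0.05·178 = -3.9
w₂ = -3.9 − 0.05·65.86 = -7.193
w₃ = -7.193 − 0.05·265.277494 = -20.4568747

-20.4568747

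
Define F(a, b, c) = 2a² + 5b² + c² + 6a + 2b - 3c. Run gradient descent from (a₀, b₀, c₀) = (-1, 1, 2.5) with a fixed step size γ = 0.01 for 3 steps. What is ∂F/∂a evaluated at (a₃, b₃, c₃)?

1.769472

∇F = (4a + 6, 10b + 2, 2c - 3)
(a₁, b₁, c₁) = (-1, 1, 2.5) − 0.01·(2, 12, 2) = (-1.02, 0.88, 2.48)
(a₂, b₂, c₂) = (-1.02, 0.88, 2.48) − 0.01·(1.92, 10.8, 1.96) = (-1.0392, 0.772, 2.4604)
(a₃, b₃, c₃) = (-1.0392, 0.772, 2.4604) − 0.01·(1.8432, 9.72, 1.9208) = (-1.057632, 0.6748, 2.441192)
∂F/∂a at (-1.057632, 0.6748, 2.441192) = 1.769472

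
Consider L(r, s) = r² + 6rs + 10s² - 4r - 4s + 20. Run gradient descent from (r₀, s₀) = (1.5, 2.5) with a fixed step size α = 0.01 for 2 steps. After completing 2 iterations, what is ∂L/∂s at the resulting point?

33.9028

∇L = (2r + 6s - 4, 6r + 20s - 4)
(r₁, s₁) = (1.5, 2.5) − 0.01·(14, 55) = (1.36, 1.95)
(r₂, s₂) = (1.36, 1.95) − 0.01·(10.42, 43.16) = (1.2558, 1.5184)
∂L/∂s at (1.2558, 1.5184) = 33.9028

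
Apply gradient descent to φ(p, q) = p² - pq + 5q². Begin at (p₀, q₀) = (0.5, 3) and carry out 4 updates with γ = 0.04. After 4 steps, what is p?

0.58203136

∇φ = (2p - q, -p + 10q)
(p₁, q₁) = (0.5, 3) − 0.04·(-2, 29.5) = (0.58, 1.82)
(p₂, q₂) = (0.58, 1.82) − 0.04·(-0.66, 17.62) = (0.6064, 1.1152)
(p₃, q₃) = (0.6064, 1.1152) − 0.04·(0.0976, 10.5456) = (0.602496, 0.693376)
(p₄, q₄) = (0.602496, 0.693376) − 0.04·(0.511616, 6.331264) = (0.58203136, 0.44012544)
p = 0.58203136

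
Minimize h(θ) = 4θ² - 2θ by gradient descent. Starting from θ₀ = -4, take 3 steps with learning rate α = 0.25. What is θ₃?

h′(θ) = 8θ - 2
θ₁ = -4 − 0.25·(-34) = 4.5
θ₂ = 4.5 − 0.25·34 = -4
θ₃ = -4 − 0.25·(-34) = 4.5

4.5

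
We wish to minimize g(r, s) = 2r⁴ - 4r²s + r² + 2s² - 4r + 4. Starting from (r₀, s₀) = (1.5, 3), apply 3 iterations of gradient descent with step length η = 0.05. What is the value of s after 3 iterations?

2.69728

∇g = (8r³ - 8rs + 2r - 4, -4r² + 4s)
Step 1: at (1.5, 3), ∇g = (-10, 3) → (1.5, 3) − 0.05·(-10, 3) = (2, 2.85)
Step 2: at (2, 2.85), ∇g = (18.4, -4.6) → (2, 2.85) − 0.05·(18.4, -4.6) = (1.08, 3.08)
Step 3: at (1.08, 3.08), ∇g = (-18.373504, 7.6544) → (1.08, 3.08) − 0.05·(-18.373504, 7.6544) = (1.9986752, 2.69728)
s = 2.69728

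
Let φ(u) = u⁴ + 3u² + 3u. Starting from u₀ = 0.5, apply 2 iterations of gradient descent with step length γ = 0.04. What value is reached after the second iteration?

0.06018816

φ′(u) = 4u³ + 6u + 3
Step 1: φ′(0.5) = 6.5; u₁ = 0.5 − 0.04·6.5 = 0.24
Step 2: φ′(0.24) = 4.495296; u₂ = 0.24 − 0.04·4.495296 = 0.06018816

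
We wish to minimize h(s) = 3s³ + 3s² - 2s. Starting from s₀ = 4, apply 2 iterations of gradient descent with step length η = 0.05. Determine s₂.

h′(s) = 9s² + 6s - 2
s₁ = 4 − 0.05·166 = -4.3
s₂ = -4.3 − 0.05·138.61 = -11.2305

-11.2305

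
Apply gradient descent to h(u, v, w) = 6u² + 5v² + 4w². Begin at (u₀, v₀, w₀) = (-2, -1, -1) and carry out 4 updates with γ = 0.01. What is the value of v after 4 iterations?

∇h = (12u, 10v, 8w)
(u₁, v₁, w₁) = (-2, -1, -1) − 0.01·(-24, -10, -8) = (-1.76, -0.9, -0.92)
(u₂, v₂, w₂) = (-1.76, -0.9, -0.92) − 0.01·(-21.12, -9, -7.36) = (-1.5488, -0.81, -0.8464)
(u₃, v₃, w₃) = (-1.5488, -0.81, -0.8464) − 0.01·(-18.5856, -8.1, -6.7712) = (-1.362944, -0.729, -0.778688)
(u₄, v₄, w₄) = (-1.362944, -0.729, -0.778688) − 0.01·(-16.355328, -7.29, -6.229504) = (-1.19939072, -0.6561, -0.71639296)
v = -0.6561

-0.6561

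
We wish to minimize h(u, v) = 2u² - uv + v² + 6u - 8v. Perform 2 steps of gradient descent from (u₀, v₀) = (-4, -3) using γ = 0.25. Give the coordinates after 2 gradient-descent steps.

∇h = (4u - v + 6, -u + 2v - 8)
Step 1: at (-4, -3), ∇h = (-7, -10) → (-4, -3) − 0.25·(-7, -10) = (-2.25, -0.5)
Step 2: at (-2.25, -0.5), ∇h = (-2.5, -6.75) → (-2.25, -0.5) − 0.25·(-2.5, -6.75) = (-1.625, 1.1875)

(-1.625, 1.1875)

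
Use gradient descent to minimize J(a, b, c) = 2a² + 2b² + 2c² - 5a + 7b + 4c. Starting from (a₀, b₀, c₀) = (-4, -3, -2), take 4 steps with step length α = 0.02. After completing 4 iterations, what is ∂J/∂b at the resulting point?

∇J = (4a - 5, 4b + 7, 4c + 4)
(a₁, b₁, c₁) = (-4, -3, -2) − 0.02·(-21, -5, -4) = (-3.58, -2.9, -1.92)
(a₂, b₂, c₂) = (-3.58, -2.9, -1.92) − 0.02·(-19.32, -4.6, -3.68) = (-3.1936, -2.808, -1.8464)
(a₃, b₃, c₃) = (-3.1936, -2.808, -1.8464) − 0.02·(-17.7744, -4.232, -3.3856) = (-2.838112, -2.72336, -1.778688)
(a₄, b₄, c₄) = (-2.838112, -2.72336, -1.778688) − 0.02·(-16.352448, -3.89344, -3.114752) = (-2.51106304, -2.6454912, -1.71639296)
∂J/∂b at (-2.51106304, -2.6454912, -1.71639296) = -3.5819648

-3.5819648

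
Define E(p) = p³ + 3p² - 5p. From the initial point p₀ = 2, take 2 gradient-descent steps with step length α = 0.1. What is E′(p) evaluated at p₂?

E′(p) = 3p² + 6p - 5
p₁ = 2 − 0.1·19 = 0.1
p₂ = 0.1 − 0.1·(-4.37) = 0.537
E′(p) at (0.537) = -0.912893

-0.912893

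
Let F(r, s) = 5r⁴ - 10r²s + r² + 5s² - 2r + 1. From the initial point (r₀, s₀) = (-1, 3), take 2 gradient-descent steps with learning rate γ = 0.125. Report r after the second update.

∇F = (20r³ - 20rs + 2r - 2, -10r² + 10s)
(r₁, s₁) = (-1, 3) − 0.125·(36, 20) = (-5.5, 0.5)
(r₂, s₂) = (-5.5, 0.5) − 0.125·(-3285.5, -297.5) = (405.1875, 37.6875)
r = 405.1875

405.1875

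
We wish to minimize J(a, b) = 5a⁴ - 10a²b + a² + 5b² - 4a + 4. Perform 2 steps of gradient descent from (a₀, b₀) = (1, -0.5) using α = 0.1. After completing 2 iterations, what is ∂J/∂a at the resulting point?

∇J = (20a³ - 20ab + 2a - 4, -10a² + 10b)
Step 1: at (1, -0.5), ∇J = (28, -15) → (1, -0.5) − 0.1·(28, -15) = (-1.8, 1)
Step 2: at (-1.8, 1), ∇J = (-88.24, -22.4) → (-1.8, 1) − 0.1·(-88.24, -22.4) = (7.024, 3.24)
∂J/∂a at (7.024, 3.24) = 6485.69499648

6485.69499648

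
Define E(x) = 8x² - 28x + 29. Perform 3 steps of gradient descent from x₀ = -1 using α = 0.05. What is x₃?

1.728

E′(x) = 16x - 28
Step 1: E′(-1) = -44; x₁ = -1 − 0.05·(-44) = 1.2
Step 2: E′(1.2) = -8.8; x₂ = 1.2 − 0.05·(-8.8) = 1.64
Step 3: E′(1.64) = -1.76; x₃ = 1.64 − 0.05·(-1.76) = 1.728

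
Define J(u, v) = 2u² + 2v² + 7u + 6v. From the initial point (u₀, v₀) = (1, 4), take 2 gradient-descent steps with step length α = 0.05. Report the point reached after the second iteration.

(0.01, 2.02)

∇J = (4u + 7, 4v + 6)
(u₁, v₁) = (1, 4) − 0.05·(11, 22) = (0.45, 2.9)
(u₂, v₂) = (0.45, 2.9) − 0.05·(8.8, 17.6) = (0.01, 2.02)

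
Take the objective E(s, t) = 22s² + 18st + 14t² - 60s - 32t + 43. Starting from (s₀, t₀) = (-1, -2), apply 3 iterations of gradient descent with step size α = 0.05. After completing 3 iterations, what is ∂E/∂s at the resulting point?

835.146

∇E = (44s + 18t - 60, 18s + 28t - 32)
(s₁, t₁) = (-1, -2) − 0.05·(-140, -106) = (6, 3.3)
(s₂, t₂) = (6, 3.3) − 0.05·(263.4, 168.4) = (-7.17, -5.12)
(s₃, t₃) = (-7.17, -5.12) − 0.05·(-467.64, -304.42) = (16.212, 10.101)
∂E/∂s at (16.212, 10.101) = 835.146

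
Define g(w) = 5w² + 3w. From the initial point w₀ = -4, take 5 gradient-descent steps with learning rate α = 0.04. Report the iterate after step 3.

-1.0992

g′(w) = 10w + 3
Step 1: g′(-4) = -37; w₁ = -4 − 0.04·(-37) = -2.52
Step 2: g′(-2.52) = -22.2; w₂ = -2.52 − 0.04·(-22.2) = -1.632
Step 3: g′(-1.632) = -13.32; w₃ = -1.632 − 0.04·(-13.32) = -1.0992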